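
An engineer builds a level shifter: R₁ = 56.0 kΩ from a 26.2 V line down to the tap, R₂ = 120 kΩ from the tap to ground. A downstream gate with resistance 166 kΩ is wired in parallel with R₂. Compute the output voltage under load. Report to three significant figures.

The load sits in parallel with R₂: R₂‖R_L = (120 × 166) / (120 + 166) = 69.65 kΩ.
V_out = 26.2 × 69.65 / (56.0 + 69.65) = 26.2 × 69.65/125.7 = 14.5 V.

V_out ≈ 14.5 V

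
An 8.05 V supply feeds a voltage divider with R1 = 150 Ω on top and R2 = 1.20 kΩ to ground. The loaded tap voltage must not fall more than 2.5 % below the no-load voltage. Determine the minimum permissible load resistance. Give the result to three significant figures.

R_L(min) ≈ 5.20 kΩ

Output resistance R_th = R1‖R2 = (150 × 1200)/1350 = 133.3 Ω.
The fractional drop is R_th/(R_th + R_L); requiring this ≤ 0.0250 gives R_L ≥ R_th(1/0.0250 − 1) = 133.3 × 39.00 = 5.20 kΩ.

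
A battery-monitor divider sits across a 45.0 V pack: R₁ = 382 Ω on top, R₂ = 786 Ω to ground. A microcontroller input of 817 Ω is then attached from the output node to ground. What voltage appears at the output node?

The load sits in parallel with R₂: R₂‖R_L = (786 × 817) / (786 + 817) = 400.6 Ω.
V_out = 45.0 × 400.6 / (382 + 400.6) = 45.0 × 400.6/782.6 = 23.0 V.

V_out ≈ 23.0 V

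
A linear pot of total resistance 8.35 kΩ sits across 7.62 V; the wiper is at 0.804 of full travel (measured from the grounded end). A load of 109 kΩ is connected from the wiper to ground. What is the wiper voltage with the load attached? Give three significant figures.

The wiper splits the pot into (1−α)R = 1.637 kΩ above and αR = 6.713 kΩ below.
Lower section ‖ load = 6.324 kΩ.
V_wiper = 7.62 × 6.324/(1.637 + 6.324) = 6.05 V.

V ≈ 6.05 V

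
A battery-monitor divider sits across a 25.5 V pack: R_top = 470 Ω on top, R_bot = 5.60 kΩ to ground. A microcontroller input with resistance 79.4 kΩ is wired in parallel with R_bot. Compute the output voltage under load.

The load sits in parallel with R_bot: R_bot‖R_L = (5600 × 79400) / (5600 + 79400) = 5231 Ω.
V_out = 25.5 × 5231 / (470 + 5231) = 25.5 × 5231/5701 = 23.4 V.

V_out ≈ 23.4 V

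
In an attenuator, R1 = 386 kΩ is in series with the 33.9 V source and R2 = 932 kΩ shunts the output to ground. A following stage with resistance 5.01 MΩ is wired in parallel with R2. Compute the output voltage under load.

The load sits in parallel with R2: R2‖R_L = (932 × 5010) / (932 + 5010) = 785.8 kΩ.
V_out = 33.9 × 785.8 / (386 + 785.8) = 33.9 × 785.8/1172 = 22.7 V.
(Unloaded it would have been 24.0 V.)

V_out ≈ 22.7 V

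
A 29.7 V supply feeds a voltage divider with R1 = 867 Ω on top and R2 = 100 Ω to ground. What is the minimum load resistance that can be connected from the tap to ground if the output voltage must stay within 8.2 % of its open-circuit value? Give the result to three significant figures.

Output resistance R_th = R1‖R2 = (867 × 100)/967.0 = 89.66 Ω.
The fractional drop is R_th/(R_th + R_L); requiring this ≤ 0.0820 gives R_L ≥ R_th(1/0.0820 − 1) = 89.66 × 11.20 = 1.00 kΩ.

R_L(min) ≈ 1.00 kΩ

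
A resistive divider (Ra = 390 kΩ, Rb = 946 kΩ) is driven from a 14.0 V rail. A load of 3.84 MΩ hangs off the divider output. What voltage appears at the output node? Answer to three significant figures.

V_out ≈ 9.25 V

The load sits in parallel with Rb: Rb‖R_L = (946 × 3840) / (946 + 3840) = 759.0 kΩ.
V_out = 14.0 × 759.0 / (390 + 759.0) = 14.0 × 759.0/1149 = 9.25 V.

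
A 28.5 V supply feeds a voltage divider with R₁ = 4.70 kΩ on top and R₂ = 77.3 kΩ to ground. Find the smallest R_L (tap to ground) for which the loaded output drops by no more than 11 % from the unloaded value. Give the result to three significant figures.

Output resistance R_th = R₁‖R₂ = (4.70 × 77.3)/82.00 = 4.431 kΩ.
The fractional drop is R_th/(R_th + R_L); requiring this ≤ 0.110 gives R_L ≥ R_th(1/0.110 − 1) = 4.431 × 8.091 = 35.8 kΩ.

R_L(min) ≈ 35.8 kΩ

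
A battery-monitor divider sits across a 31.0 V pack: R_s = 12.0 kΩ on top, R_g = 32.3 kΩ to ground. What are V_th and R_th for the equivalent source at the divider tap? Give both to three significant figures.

V_th = 22.6 V, R_th = 8.75 kΩ

V_th is the open-circuit tap voltage: 31.0 × 32.3/(12.0 + 32.3) = 22.6 V.
With the supply zeroed, R_s and R_g appear in parallel from the tap: R_th = R_s‖R_g = (12.0 × 32.3)/44.30 = 8.75 kΩ.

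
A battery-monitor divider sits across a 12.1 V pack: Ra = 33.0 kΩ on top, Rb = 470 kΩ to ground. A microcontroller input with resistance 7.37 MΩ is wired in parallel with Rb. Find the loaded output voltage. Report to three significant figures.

The load sits in parallel with Rb: Rb‖R_L = (470 × 7370) / (470 + 7370) = 441.8 kΩ.
V_out = 12.1 × 441.8 / (33.0 + 441.8) = 12.1 × 441.8/474.8 = 11.3 V.

V_out ≈ 11.3 V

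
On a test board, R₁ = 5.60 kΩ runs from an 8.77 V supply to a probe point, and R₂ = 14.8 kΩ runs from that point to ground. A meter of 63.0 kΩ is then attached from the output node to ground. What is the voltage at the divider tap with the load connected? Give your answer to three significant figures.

The load sits in parallel with R₂: R₂‖R_L = (14.8 × 63.0) / (14.8 + 63.0) = 11.98 kΩ.
V_out = 8.77 × 11.98 / (5.60 + 11.98) = 8.77 × 11.98/17.58 = 5.98 V.

V_out ≈ 5.98 V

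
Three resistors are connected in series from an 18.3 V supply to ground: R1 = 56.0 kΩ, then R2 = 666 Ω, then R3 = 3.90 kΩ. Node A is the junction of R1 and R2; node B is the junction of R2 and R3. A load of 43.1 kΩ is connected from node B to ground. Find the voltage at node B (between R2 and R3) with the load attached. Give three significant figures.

At node B, R3 is in parallel with the load: R3‖R_L = 3576 Ω.
Below node A the resistance is R2 + (R3‖R_L) = 4242 Ω, so V_A = 18.3 × 4242/60240 = 1.289 V.
Then V_B = V_A × (R3‖R_L)/(R2 + R3‖R_L) = 1.289 × 3576/4242 = 1.09 V.

V ≈ 1.09 V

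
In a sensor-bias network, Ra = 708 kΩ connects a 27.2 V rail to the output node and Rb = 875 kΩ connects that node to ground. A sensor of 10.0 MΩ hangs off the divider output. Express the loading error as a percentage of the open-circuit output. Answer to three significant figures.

3.77 %

The divider's output (Thévenin) resistance is Ra‖Rb = 391.3 kΩ.
Fractional drop under load = R_th/(R_th + R_L) = 391.3 / (391.3 + 10000) = 0.03766.
So the output falls by 3.77 %.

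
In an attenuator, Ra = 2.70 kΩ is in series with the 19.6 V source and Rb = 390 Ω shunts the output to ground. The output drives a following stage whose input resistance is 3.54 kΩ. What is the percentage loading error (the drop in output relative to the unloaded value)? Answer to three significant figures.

The divider's output (Thévenin) resistance is Ra‖Rb = 340.8 Ω.
Fractional drop under load = R_th/(R_th + R_L) = 340.8 / (340.8 + 3540) = 0.08781.
So the output falls by 8.78 %.

8.78 %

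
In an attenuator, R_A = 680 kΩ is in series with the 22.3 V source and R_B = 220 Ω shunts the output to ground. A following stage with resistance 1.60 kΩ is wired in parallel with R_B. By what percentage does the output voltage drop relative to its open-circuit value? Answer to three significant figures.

The divider's output (Thévenin) resistance is R_A‖R_B = 219.9 Ω.
Fractional drop under load = R_th/(R_th + R_L) = 219.9 / (219.9 + 1600) = 0.1208.
So the output falls by 12.1 %.

12.1 %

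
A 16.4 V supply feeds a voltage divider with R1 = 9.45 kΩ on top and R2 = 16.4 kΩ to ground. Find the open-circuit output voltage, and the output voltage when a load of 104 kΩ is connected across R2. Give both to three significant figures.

Unloaded: 10.4 V; loaded: 9.84 V

Open-circuit: V = 16.4 × 16.4/(9.45 + 16.4) = 10.4 V.
With the load, R2 becomes R2‖R_L = 14.17 kΩ, so V = 16.4 × 14.17/23.62 = 9.84 V.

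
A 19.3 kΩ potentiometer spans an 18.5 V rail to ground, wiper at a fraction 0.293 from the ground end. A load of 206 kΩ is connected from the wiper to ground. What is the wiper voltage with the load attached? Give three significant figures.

V ≈ 5.32 V

The wiper splits the pot into (1−α)R = 13.65 kΩ above and αR = 5.655 kΩ below.
Lower section ‖ load = 5.504 kΩ.
V_wiper = 18.5 × 5.504/(13.65 + 5.504) = 5.32 V.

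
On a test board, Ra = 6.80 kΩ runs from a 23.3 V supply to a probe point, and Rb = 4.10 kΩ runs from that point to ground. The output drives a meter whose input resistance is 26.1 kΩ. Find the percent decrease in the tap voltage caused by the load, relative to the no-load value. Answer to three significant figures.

8.93 %

The divider's output (Thévenin) resistance is Ra‖Rb = 2.558 kΩ.
Fractional drop under load = R_th/(R_th + R_L) = 2.558 / (2.558 + 26.1) = 0.08925.
So the output falls by 8.93 %.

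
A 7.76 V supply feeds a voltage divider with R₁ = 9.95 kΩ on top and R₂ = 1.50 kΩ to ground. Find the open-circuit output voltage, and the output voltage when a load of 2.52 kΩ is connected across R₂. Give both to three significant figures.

Open-circuit: V = 7.76 × 1.50/(9.95 + 1.50) = 1.02 V.
With the load, R₂ becomes R₂‖R_L = 0.9403 kΩ, so V = 7.76 × 0.9403/10.89 = 0.670 V.

Unloaded: 1.02 V; loaded: 0.670 V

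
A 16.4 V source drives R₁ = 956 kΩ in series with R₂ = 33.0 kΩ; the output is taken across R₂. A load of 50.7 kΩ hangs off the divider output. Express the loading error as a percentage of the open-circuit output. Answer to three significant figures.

Unloaded V = 16.4 × 33.0/989.0 = 0.5472 V.
Loaded: R₂‖R_L = 19.99 kΩ, giving V = 16.4 × 19.99/976.0 = 0.3359 V.
Drop = (0.5472 − 0.3359) / 0.5472 = 38.6 %.

38.6 %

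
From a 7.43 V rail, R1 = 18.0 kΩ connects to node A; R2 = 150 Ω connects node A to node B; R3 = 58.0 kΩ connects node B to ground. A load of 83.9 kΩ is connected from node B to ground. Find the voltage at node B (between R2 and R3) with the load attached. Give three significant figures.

At node B, R3 is in parallel with the load: R3‖R_L = 34290 Ω.
Below node A the resistance is R2 + (R3‖R_L) = 34440 Ω, so V_A = 7.43 × 34440/52440 = 4.880 V.
Then V_B = V_A × (R3‖R_L)/(R2 + R3‖R_L) = 4.880 × 34290/34440 = 4.86 V.

V ≈ 4.86 V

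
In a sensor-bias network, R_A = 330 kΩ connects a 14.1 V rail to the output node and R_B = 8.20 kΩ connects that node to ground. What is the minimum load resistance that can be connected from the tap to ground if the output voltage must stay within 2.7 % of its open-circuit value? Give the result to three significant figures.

Output resistance R_th = R_A‖R_B = (330 × 8.20)/338.2 = 8.001 kΩ.
The fractional drop is R_th/(R_th + R_L); requiring this ≤ 0.0270 gives R_L ≥ R_th(1/0.0270 − 1) = 8.001 × 36.04 = 288 kΩ.

R_L(min) ≈ 288 kΩ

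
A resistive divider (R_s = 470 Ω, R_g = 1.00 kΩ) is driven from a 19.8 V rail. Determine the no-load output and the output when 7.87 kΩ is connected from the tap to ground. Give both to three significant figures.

Unloaded: 13.5 V; loaded: 12.9 V

Open-circuit: V = 19.8 × 1000/(470 + 1000) = 13.5 V.
With the load, R_g becomes R_g‖R_L = 887.3 Ω, so V = 19.8 × 887.3/1357 = 12.9 V.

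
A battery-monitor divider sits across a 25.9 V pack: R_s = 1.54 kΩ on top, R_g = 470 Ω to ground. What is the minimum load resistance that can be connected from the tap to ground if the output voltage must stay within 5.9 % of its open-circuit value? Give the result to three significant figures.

R_L(min) ≈ 5.74 kΩ

Output resistance R_th = R_s‖R_g = (1540 × 470)/2010 = 360.1 Ω.
The fractional drop is R_th/(R_th + R_L); requiring this ≤ 0.0590 gives R_L ≥ R_th(1/0.0590 − 1) = 360.1 × 15.95 = 5.74 kΩ.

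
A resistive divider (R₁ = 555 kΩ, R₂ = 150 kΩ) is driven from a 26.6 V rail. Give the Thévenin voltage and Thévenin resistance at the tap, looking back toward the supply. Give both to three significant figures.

V_th = 5.66 V, R_th = 118 kΩ

V_th is the open-circuit tap voltage: 26.6 × 150/(555 + 150) = 5.66 V.
With the supply zeroed, R₁ and R₂ appear in parallel from the tap: R_th = R₁‖R₂ = (555 × 150)/705.0 = 118 kΩ.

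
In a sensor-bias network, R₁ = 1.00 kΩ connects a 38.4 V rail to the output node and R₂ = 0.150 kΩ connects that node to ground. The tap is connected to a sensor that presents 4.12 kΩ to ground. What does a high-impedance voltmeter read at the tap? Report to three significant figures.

V_out ≈ 4.85 V

The load sits in parallel with R₂: R₂‖R_L = (150 × 4120) / (150 + 4120) = 144.7 Ω.
V_out = 38.4 × 144.7 / (1000 + 144.7) = 38.4 × 144.7/1145 = 4.85 V.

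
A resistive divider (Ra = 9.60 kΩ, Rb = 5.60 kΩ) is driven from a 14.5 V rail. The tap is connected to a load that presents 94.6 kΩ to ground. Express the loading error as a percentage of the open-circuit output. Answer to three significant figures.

The divider's output (Thévenin) resistance is Ra‖Rb = 3.537 kΩ.
Fractional drop under load = R_th/(R_th + R_L) = 3.537 / (3.537 + 94.6) = 0.03604.
So the output falls by 3.60 %.

3.60 %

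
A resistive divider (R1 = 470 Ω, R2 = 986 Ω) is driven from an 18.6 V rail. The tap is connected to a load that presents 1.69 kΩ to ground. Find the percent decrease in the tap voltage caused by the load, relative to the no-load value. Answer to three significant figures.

15.8 %

The divider's output (Thévenin) resistance is R1‖R2 = 318.3 Ω.
Fractional drop under load = R_th/(R_th + R_L) = 318.3 / (318.3 + 1690) = 0.1585.
So the output falls by 15.8 %.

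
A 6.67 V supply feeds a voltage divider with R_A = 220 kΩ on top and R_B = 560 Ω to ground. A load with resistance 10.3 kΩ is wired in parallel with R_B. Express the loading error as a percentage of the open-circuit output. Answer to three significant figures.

5.14 %

The divider's output (Thévenin) resistance is R_A‖R_B = 558.6 Ω.
Fractional drop under load = R_th/(R_th + R_L) = 558.6 / (558.6 + 10300) = 0.05144.
So the output falls by 5.14 %.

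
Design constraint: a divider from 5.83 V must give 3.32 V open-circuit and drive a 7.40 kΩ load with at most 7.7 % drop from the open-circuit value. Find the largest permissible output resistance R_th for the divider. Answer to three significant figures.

R_th ≤ 617 Ω

Loading drop = R_th/(R_th + R_L) ≤ 0.0770, so R_th ≤ R_L · ε/(1−ε) = 7.40 kΩ × 0.0770/0.9230 = 617 Ω.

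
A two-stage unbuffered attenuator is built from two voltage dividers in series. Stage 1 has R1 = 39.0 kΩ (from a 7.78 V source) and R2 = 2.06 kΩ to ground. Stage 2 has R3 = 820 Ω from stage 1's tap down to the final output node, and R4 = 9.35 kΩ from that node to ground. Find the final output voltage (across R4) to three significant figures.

Stage 2 presents R3+R4 = 10170 Ω as a load on stage 1's tap.
Stage 1's lower leg becomes R2‖(R3+R4) = 1713 Ω, so V_mid = 7.78 × 1713/40710 = 0.3273 V.
Stage 2 is itself unloaded: V_out = V_mid × R4/(R3+R4) = 0.3273 × 9350/10170 = 0.301 V.

V_out ≈ 0.301 V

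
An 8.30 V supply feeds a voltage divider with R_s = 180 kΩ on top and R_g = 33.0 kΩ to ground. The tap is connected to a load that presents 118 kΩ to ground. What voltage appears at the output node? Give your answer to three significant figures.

The load sits in parallel with R_g: R_g‖R_L = (33.0 × 118) / (33.0 + 118) = 25.79 kΩ.
V_out = 8.30 × 25.79 / (180 + 25.79) = 8.30 × 25.79/205.8 = 1.04 V.

V_out ≈ 1.04 V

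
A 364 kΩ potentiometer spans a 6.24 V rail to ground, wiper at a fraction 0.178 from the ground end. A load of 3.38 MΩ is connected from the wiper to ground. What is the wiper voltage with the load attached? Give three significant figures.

V ≈ 1.09 V

The wiper splits the pot into (1−α)R = 299.2 kΩ above and αR = 64.79 kΩ below.
Lower section ‖ load = 63.57 kΩ.
V_wiper = 6.24 × 63.57/(299.2 + 63.57) = 1.09 V.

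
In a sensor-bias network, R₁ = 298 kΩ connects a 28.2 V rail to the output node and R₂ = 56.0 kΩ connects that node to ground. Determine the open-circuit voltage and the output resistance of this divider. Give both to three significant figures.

V_th = 4.46 V, R_th = 47.1 kΩ

V_th is the open-circuit tap voltage: 28.2 × 56.0/(298 + 56.0) = 4.46 V.
With the supply zeroed, R₁ and R₂ appear in parallel from the tap: R_th = R₁‖R₂ = (298 × 56.0)/354.0 = 47.1 kΩ.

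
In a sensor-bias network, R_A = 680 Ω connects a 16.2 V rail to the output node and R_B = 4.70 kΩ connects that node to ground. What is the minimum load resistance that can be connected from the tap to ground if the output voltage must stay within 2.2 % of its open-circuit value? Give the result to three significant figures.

R_L(min) ≈ 26.4 kΩ

Output resistance R_th = R_A‖R_B = (680 × 4700)/5380 = 594.1 Ω.
The fractional drop is R_th/(R_th + R_L); requiring this ≤ 0.0220 gives R_L ≥ R_th(1/0.0220 − 1) = 594.1 × 44.45 = 26.4 kΩ.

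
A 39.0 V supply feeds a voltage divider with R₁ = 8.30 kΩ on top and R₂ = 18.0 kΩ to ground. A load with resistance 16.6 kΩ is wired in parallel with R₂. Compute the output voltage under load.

V_out ≈ 19.9 V

The load sits in parallel with R₂: R₂‖R_L = (18.0 × 16.6) / (18.0 + 16.6) = 8.636 kΩ.
V_out = 39.0 × 8.636 / (8.30 + 8.636) = 39.0 × 8.636/16.94 = 19.9 V.
(Unloaded it would have been 26.7 V.)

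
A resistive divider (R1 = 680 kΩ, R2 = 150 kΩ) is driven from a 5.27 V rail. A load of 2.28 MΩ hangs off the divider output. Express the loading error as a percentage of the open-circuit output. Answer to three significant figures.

The divider's output (Thévenin) resistance is R1‖R2 = 122.9 kΩ.
Fractional drop under load = R_th/(R_th + R_L) = 122.9 / (122.9 + 2280) = 0.05114.
So the output falls by 5.11 %.

5.11 %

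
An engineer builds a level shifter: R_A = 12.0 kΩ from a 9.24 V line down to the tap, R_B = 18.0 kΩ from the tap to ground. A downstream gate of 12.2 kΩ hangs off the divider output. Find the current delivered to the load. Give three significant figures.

R_B‖R_L = 7.272 kΩ; V_out = 9.24 × 7.272/19.27 = 3.486 V.
I_L = V_out / R_L = 3.486 / 12.2 kΩ = 0.286 mA.

I_L ≈ 0.286 mA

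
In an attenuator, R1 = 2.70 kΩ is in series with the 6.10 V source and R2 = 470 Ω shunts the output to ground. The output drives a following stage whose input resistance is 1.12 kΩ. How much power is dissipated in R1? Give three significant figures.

P ≈ 10.9 mW

Total resistance from the source is R1 + (R2‖R_L) = 3031 Ω, so I = 6.10/3031 Ω = 2.012 mA.
P = I²·R1 = (2.012 mA)² × 2.70 kΩ = 10.9 mW.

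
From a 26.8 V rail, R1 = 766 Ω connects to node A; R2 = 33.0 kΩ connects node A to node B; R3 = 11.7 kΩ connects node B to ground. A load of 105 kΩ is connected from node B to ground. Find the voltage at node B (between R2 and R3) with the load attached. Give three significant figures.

V ≈ 6.37 V

At node B, R3 is in parallel with the load: R3‖R_L = 10530 Ω.
Below node A the resistance is R2 + (R3‖R_L) = 43530 Ω, so V_A = 26.8 × 43530/44290 = 26.34 V.
Then V_B = V_A × (R3‖R_L)/(R2 + R3‖R_L) = 26.34 × 10530/43530 = 6.37 V.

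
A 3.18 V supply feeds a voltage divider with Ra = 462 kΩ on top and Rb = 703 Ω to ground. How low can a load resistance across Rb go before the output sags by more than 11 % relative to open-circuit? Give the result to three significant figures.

R_L(min) ≈ 5.68 kΩ

Output resistance R_th = Ra‖Rb = (462000 × 703)/462700 = 701.9 Ω.
The fractional drop is R_th/(R_th + R_L); requiring this ≤ 0.110 gives R_L ≥ R_th(1/0.110 − 1) = 701.9 × 8.091 = 5.68 kΩ.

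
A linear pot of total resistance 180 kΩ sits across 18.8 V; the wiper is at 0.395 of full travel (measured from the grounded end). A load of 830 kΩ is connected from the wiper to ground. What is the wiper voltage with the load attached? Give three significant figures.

The wiper splits the pot into (1−α)R = 108.9 kΩ above and αR = 71.10 kΩ below.
Lower section ‖ load = 65.49 kΩ.
V_wiper = 18.8 × 65.49/(108.9 + 65.49) = 7.06 V.

V ≈ 7.06 V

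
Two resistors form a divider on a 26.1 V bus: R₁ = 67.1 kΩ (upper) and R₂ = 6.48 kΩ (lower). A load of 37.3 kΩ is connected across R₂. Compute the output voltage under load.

The load sits in parallel with R₂: R₂‖R_L = (6.48 × 37.3) / (6.48 + 37.3) = 5.521 kΩ.
V_out = 26.1 × 5.521 / (67.1 + 5.521) = 26.1 × 5.521/72.62 = 1.98 V.

V_out ≈ 1.98 V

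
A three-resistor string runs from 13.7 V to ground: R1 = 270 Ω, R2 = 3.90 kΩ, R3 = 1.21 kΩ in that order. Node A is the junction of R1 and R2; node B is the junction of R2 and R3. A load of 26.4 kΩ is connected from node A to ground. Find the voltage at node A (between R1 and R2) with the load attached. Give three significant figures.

Below node A the series string R2+R3 = 5110 Ω sits in parallel with the 26400 Ω load: 4281 Ω.
V_A = 13.7 × 4281/(270 + 4281) = 12.9 V.

V ≈ 12.9 V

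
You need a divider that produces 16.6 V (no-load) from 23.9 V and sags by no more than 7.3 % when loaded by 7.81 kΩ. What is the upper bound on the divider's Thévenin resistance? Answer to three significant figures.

R_th ≤ 615 Ω

Loading drop = R_th/(R_th + R_L) ≤ 0.0730, so R_th ≤ R_L · ε/(1−ε) = 7.81 kΩ × 0.0730/0.9270 = 615 Ω.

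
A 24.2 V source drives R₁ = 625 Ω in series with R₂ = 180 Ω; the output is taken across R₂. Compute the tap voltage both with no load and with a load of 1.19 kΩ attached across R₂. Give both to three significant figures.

Open-circuit: V = 24.2 × 180/(625 + 180) = 5.41 V.
With the load, R₂ becomes R₂‖R_L = 156.4 Ω, so V = 24.2 × 156.4/781.4 = 4.84 V.

Unloaded: 5.41 V; loaded: 4.84 V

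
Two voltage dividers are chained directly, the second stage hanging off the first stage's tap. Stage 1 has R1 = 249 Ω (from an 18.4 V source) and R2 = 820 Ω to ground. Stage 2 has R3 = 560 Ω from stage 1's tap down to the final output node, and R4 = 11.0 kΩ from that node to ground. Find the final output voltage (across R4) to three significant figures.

Stage 2 presents R3+R4 = 11560 Ω as a load on stage 1's tap.
Stage 1's lower leg becomes R2‖(R3+R4) = 765.7 Ω, so V_mid = 18.4 × 765.7/1015 = 13.88 V.
Stage 2 is itself unloaded: V_out = V_mid × R4/(R3+R4) = 13.88 × 11000/11560 = 13.2 V.

V_out ≈ 13.2 V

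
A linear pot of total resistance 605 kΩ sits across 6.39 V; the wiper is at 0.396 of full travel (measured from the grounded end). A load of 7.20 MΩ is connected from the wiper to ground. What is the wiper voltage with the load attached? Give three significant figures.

The wiper splits the pot into (1−α)R = 365.4 kΩ above and αR = 239.6 kΩ below.
Lower section ‖ load = 231.9 kΩ.
V_wiper = 6.39 × 231.9/(365.4 + 231.9) = 2.48 V.

V ≈ 2.48 V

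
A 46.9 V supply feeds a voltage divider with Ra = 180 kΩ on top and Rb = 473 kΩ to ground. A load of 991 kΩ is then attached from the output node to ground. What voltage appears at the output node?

The load sits in parallel with Rb: Rb‖R_L = (473 × 991) / (473 + 991) = 320.2 kΩ.
V_out = 46.9 × 320.2 / (180 + 320.2) = 46.9 × 320.2/500.2 = 30.0 V.
(Unloaded it would have been 34.0 V.)

V_out ≈ 30.0 V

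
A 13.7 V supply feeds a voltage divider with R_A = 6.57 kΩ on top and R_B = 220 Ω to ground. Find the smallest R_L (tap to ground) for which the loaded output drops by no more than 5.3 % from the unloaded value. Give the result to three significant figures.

R_L(min) ≈ 3.80 kΩ

Output resistance R_th = R_A‖R_B = (6570 × 220)/6790 = 212.9 Ω.
The fractional drop is R_th/(R_th + R_L); requiring this ≤ 0.0530 gives R_L ≥ R_th(1/0.0530 − 1) = 212.9 × 17.87 = 3.80 kΩ.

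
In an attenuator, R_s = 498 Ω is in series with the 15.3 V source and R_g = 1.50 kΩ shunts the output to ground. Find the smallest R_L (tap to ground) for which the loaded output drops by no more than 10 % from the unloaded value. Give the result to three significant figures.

R_L(min) ≈ 3.36 kΩ

Output resistance R_th = R_s‖R_g = (498 × 1500)/1998 = 373.9 Ω.
The fractional drop is R_th/(R_th + R_L); requiring this ≤ 0.100 gives R_L ≥ R_th(1/0.100 − 1) = 373.9 × 9.000 = 3.36 kΩ.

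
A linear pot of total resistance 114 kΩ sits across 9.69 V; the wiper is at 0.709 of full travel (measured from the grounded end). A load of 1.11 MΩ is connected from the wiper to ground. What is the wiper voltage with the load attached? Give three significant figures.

The wiper splits the pot into (1−α)R = 33.17 kΩ above and αR = 80.83 kΩ below.
Lower section ‖ load = 75.34 kΩ.
V_wiper = 9.69 × 75.34/(33.17 + 75.34) = 6.73 V.

V ≈ 6.73 V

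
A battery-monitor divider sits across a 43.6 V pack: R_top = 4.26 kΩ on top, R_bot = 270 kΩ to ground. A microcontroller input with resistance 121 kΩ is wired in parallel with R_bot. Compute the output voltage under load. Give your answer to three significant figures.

The load sits in parallel with R_bot: R_bot‖R_L = (270 × 121) / (270 + 121) = 83.55 kΩ.
V_out = 43.6 × 83.55 / (4.26 + 83.55) = 43.6 × 83.55/87.81 = 41.5 V.
(Unloaded it would have been 42.9 V.)

V_out ≈ 41.5 V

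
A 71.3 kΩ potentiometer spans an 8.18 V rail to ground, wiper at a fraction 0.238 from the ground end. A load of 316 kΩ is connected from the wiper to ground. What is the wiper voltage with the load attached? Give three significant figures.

V ≈ 1.87 V

The wiper splits the pot into (1−α)R = 54.33 kΩ above and αR = 16.97 kΩ below.
Lower section ‖ load = 16.10 kΩ.
V_wiper = 8.18 × 16.10/(54.33 + 16.10) = 1.87 V.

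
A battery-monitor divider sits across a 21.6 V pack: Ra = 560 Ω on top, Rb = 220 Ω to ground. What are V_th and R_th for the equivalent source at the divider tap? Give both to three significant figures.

V_th = 6.09 V, R_th = 158 Ω

V_th is the open-circuit tap voltage: 21.6 × 220/(560 + 220) = 6.09 V.
With the supply zeroed, Ra and Rb appear in parallel from the tap: R_th = Ra‖Rb = (560 × 220)/780.0 = 158 Ω.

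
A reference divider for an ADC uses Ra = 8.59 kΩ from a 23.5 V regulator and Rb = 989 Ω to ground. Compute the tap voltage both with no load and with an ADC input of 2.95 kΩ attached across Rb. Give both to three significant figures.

Open-circuit: V = 23.5 × 989/(8590 + 989) = 2.43 V.
With the load, Rb becomes Rb‖R_L = 740.7 Ω, so V = 23.5 × 740.7/9331 = 1.87 V.

Unloaded: 2.43 V; loaded: 1.87 V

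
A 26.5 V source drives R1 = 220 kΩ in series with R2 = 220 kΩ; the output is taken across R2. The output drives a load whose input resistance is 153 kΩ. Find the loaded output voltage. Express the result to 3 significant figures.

The load sits in parallel with R2: R2‖R_L = (220 × 153) / (220 + 153) = 90.24 kΩ.
V_out = 26.5 × 90.24 / (220 + 90.24) = 26.5 × 90.24/310.2 = 7.71 V.

V_out ≈ 7.71 V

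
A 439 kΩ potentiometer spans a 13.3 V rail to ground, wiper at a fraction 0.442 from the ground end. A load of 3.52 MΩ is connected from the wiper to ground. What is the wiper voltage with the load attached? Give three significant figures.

The wiper splits the pot into (1−α)R = 245.0 kΩ above and αR = 194.0 kΩ below.
Lower section ‖ load = 183.9 kΩ.
V_wiper = 13.3 × 183.9/(245.0 + 183.9) = 5.70 V.

V ≈ 5.70 V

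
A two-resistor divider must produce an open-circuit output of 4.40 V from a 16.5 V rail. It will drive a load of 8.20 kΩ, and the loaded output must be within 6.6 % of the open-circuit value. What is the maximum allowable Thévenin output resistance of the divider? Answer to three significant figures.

R_th ≤ 579 Ω

Loading drop = R_th/(R_th + R_L) ≤ 0.0660, so R_th ≤ R_L · ε/(1−ε) = 8.20 kΩ × 0.0660/0.9340 = 579 Ω.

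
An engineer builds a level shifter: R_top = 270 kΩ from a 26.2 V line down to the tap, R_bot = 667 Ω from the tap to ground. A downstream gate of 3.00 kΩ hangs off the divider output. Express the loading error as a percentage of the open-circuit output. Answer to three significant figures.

The divider's output (Thévenin) resistance is R_top‖R_bot = 665.4 Ω.
Fractional drop under load = R_th/(R_th + R_L) = 665.4 / (665.4 + 3000) = 0.1815.
So the output falls by 18.2 %.

18.2 %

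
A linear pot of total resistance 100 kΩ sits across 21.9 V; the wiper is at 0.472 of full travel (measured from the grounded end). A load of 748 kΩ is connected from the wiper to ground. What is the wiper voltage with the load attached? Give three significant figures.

V ≈ 10.0 V

The wiper splits the pot into (1−α)R = 52.80 kΩ above and αR = 47.20 kΩ below.
Lower section ‖ load = 44.40 kΩ.
V_wiper = 21.9 × 44.40/(52.80 + 44.40) = 10.0 V.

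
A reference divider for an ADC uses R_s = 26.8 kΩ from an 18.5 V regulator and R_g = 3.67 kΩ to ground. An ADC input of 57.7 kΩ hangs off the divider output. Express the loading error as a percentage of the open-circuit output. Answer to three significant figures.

5.30 %

The divider's output (Thévenin) resistance is R_s‖R_g = 3.228 kΩ.
Fractional drop under load = R_th/(R_th + R_L) = 3.228 / (3.228 + 57.7) = 0.05298.
So the output falls by 5.30 %.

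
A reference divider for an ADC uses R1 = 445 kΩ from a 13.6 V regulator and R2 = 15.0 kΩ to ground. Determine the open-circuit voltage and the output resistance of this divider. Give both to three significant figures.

V_th = 0.443 V, R_th = 14.5 kΩ

V_th is the open-circuit tap voltage: 13.6 × 15.0/(445 + 15.0) = 0.443 V.
With the supply zeroed, R1 and R2 appear in parallel from the tap: R_th = R1‖R2 = (445 × 15.0)/460.0 = 14.5 kΩ.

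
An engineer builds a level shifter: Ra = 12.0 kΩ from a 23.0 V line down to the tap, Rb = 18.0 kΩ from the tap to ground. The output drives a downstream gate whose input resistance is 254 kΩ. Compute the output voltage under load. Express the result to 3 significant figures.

V_out ≈ 13.4 V

The load sits in parallel with Rb: Rb‖R_L = (18.0 × 254) / (18.0 + 254) = 16.81 kΩ.
V_out = 23.0 × 16.81 / (12.0 + 16.81) = 23.0 × 16.81/28.81 = 13.4 V.
(Unloaded it would have been 13.8 V.)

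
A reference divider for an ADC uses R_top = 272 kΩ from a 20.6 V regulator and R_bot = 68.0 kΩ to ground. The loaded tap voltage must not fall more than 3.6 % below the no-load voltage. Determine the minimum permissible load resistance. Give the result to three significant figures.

R_L(min) ≈ 1.46 MΩ

Output resistance R_th = R_top‖R_bot = (272 × 68.0)/340.0 = 54.40 kΩ.
The fractional drop is R_th/(R_th + R_L); requiring this ≤ 0.0360 gives R_L ≥ R_th(1/0.0360 − 1) = 54.40 × 26.78 = 1.46 MΩ.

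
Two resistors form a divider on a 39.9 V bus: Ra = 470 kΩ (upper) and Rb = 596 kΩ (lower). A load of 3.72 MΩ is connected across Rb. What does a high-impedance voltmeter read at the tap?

The load sits in parallel with Rb: Rb‖R_L = (596 × 3720) / (596 + 3720) = 513.7 kΩ.
V_out = 39.9 × 513.7 / (470 + 513.7) = 39.9 × 513.7/983.7 = 20.8 V.

V_out ≈ 20.8 V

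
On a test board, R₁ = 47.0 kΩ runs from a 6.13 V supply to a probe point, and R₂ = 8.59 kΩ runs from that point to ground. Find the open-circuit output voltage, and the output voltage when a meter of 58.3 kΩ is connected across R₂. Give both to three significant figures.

Unloaded: 0.947 V; loaded: 0.842 V

Open-circuit: V = 6.13 × 8.59/(47.0 + 8.59) = 0.947 V.
With the load, R₂ becomes R₂‖R_L = 7.487 kΩ, so V = 6.13 × 7.487/54.49 = 0.842 V.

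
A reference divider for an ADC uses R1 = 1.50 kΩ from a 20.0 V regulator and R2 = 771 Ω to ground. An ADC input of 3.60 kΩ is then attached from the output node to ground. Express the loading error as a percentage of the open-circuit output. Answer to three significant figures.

12.4 %

Unloaded V = 20.0 × 771/2271 = 6.7900 V.
Loaded: R2‖R_L = 635.0 Ω, giving V = 20.0 × 635.0/2135 = 5.9485 V.
Drop = (6.7900 − 5.9485) / 6.7900 = 12.4 %.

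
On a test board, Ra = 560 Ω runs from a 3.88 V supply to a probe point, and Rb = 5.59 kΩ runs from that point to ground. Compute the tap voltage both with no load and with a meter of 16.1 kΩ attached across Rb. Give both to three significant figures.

Open-circuit: V = 3.88 × 5590/(560 + 5590) = 3.53 V.
With the load, Rb becomes Rb‖R_L = 4149 Ω, so V = 3.88 × 4149/4709 = 3.42 V.

Unloaded: 3.53 V; loaded: 3.42 V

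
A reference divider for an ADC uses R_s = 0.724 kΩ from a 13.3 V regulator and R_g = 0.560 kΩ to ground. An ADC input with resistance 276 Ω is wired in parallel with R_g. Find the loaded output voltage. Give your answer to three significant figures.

V_out ≈ 2.71 V

The load sits in parallel with R_g: R_g‖R_L = (560 × 276) / (560 + 276) = 184.9 Ω.
V_out = 13.3 × 184.9 / (724 + 184.9) = 13.3 × 184.9/908.9 = 2.71 V.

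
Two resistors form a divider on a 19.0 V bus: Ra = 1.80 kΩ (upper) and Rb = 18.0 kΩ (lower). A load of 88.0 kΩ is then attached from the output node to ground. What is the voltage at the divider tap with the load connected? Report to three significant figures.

The load sits in parallel with Rb: Rb‖R_L = (18.0 × 88.0) / (18.0 + 88.0) = 14.94 kΩ.
V_out = 19.0 × 14.94 / (1.80 + 14.94) = 19.0 × 14.94/16.74 = 17.0 V.

V_out ≈ 17.0 V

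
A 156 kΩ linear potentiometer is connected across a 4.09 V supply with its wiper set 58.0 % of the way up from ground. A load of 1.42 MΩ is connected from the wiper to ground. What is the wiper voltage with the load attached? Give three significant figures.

V ≈ 2.31 V

The wiper splits the pot into (1−α)R = 65.52 kΩ above and αR = 90.48 kΩ below.
Lower section ‖ load = 85.06 kΩ.
V_wiper = 4.09 × 85.06/(65.52 + 85.06) = 2.31 V.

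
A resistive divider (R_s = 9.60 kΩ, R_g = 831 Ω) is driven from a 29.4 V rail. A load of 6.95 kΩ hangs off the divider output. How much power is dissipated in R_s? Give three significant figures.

P ≈ 77.6 mW

Total resistance from the source is R_s + (R_g‖R_L) = 10340 Ω, so I = 29.4/10340 Ω = 2.843 mA.
P = I²·R_s = (2.843 mA)² × 9.60 kΩ = 77.6 mW.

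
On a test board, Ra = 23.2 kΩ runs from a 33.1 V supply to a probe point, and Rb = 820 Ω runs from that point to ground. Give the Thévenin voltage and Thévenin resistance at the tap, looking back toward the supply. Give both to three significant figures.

V_th = 1.13 V, R_th = 792 Ω

V_th is the open-circuit tap voltage: 33.1 × 820/(23200 + 820) = 1.13 V.
With the supply zeroed, Ra and Rb appear in parallel from the tap: R_th = Ra‖Rb = (23200 × 820)/24020 = 792 Ω.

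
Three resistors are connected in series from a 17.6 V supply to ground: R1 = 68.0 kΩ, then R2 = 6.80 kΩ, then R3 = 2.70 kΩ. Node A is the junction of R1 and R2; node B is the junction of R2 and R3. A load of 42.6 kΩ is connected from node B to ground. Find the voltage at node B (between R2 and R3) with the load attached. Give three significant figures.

At node B, R3 is in parallel with the load: R3‖R_L = 2.539 kΩ.
Below node A the resistance is R2 + (R3‖R_L) = 9.339 kΩ, so V_A = 17.6 × 9.339/77.34 = 2.125 V.
Then V_B = V_A × (R3‖R_L)/(R2 + R3‖R_L) = 2.125 × 2.539/9.339 = 0.578 V.

V ≈ 0.578 V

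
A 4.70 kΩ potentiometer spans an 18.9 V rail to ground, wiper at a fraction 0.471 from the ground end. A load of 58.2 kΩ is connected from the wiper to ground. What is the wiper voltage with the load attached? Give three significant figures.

V ≈ 8.73 V

The wiper splits the pot into (1−α)R = 2.486 kΩ above and αR = 2.214 kΩ below.
Lower section ‖ load = 2.133 kΩ.
V_wiper = 18.9 × 2.133/(2.486 + 2.133) = 8.73 V.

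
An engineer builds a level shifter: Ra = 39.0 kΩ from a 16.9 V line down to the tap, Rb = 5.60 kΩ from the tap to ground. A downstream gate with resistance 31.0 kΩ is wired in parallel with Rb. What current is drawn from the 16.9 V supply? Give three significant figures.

I ≈ 0.386 mA

Rb‖R_L = 4.743 kΩ, so the source sees Ra + Rb‖R_L = 43.74 kΩ.
I = 16.9 V / 43.74 kΩ = 0.386 mA.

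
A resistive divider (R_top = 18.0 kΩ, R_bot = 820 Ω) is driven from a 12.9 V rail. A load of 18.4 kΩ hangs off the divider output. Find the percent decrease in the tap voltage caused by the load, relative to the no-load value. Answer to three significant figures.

4.09 %

The divider's output (Thévenin) resistance is R_top‖R_bot = 784.3 Ω.
Fractional drop under load = R_th/(R_th + R_L) = 784.3 / (784.3 + 18400) = 0.04088.
So the output falls by 4.09 %.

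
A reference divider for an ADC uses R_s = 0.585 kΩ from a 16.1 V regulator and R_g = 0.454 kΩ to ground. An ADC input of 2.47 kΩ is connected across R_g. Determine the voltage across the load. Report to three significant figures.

The load sits in parallel with R_g: R_g‖R_L = (454 × 2470) / (454 + 2470) = 383.5 Ω.
V_out = 16.1 × 383.5 / (585 + 383.5) = 16.1 × 383.5/968.5 = 6.38 V.

V_out ≈ 6.38 V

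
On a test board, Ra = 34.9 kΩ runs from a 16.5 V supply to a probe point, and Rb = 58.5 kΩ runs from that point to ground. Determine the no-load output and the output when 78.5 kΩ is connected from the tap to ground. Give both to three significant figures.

Open-circuit: V = 16.5 × 58.5/(34.9 + 58.5) = 10.3 V.
With the load, Rb becomes Rb‖R_L = 33.52 kΩ, so V = 16.5 × 33.52/68.42 = 8.08 V.

Unloaded: 10.3 V; loaded: 8.08 V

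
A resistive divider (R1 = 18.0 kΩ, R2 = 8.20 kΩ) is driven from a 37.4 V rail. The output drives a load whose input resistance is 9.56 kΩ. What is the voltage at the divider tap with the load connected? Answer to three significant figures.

The load sits in parallel with R2: R2‖R_L = (8.20 × 9.56) / (8.20 + 9.56) = 4.414 kΩ.
V_out = 37.4 × 4.414 / (18.0 + 4.414) = 37.4 × 4.414/22.41 = 7.37 V.

V_out ≈ 7.37 V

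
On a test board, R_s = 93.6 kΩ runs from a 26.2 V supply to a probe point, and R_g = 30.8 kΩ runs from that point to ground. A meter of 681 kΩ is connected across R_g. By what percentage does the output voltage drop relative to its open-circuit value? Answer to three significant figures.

3.29 %

The divider's output (Thévenin) resistance is R_s‖R_g = 23.17 kΩ.
Fractional drop under load = R_th/(R_th + R_L) = 23.17 / (23.17 + 681) = 0.03291.
So the output falls by 3.29 %.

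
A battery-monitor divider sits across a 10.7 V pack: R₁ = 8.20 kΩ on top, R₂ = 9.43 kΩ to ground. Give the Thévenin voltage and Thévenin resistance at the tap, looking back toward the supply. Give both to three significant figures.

V_th is the open-circuit tap voltage: 10.7 × 9.43/(8.20 + 9.43) = 5.72 V.
With the supply zeroed, R₁ and R₂ appear in parallel from the tap: R_th = R₁‖R₂ = (8.20 × 9.43)/17.63 = 4.39 kΩ.

V_th = 5.72 V, R_th = 4.39 kΩ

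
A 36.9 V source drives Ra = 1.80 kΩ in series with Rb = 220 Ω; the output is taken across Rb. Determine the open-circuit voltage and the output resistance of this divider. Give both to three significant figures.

V_th = 4.02 V, R_th = 196 Ω

V_th is the open-circuit tap voltage: 36.9 × 220/(1800 + 220) = 4.02 V.
With the supply zeroed, Ra and Rb appear in parallel from the tap: R_th = Ra‖Rb = (1800 × 220)/2020 = 196 Ω.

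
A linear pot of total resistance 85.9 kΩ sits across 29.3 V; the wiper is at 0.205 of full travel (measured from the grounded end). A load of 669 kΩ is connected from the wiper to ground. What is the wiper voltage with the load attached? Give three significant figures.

The wiper splits the pot into (1−α)R = 68.29 kΩ above and αR = 17.61 kΩ below.
Lower section ‖ load = 17.16 kΩ.
V_wiper = 29.3 × 17.16/(68.29 + 17.16) = 5.88 V.

V ≈ 5.88 V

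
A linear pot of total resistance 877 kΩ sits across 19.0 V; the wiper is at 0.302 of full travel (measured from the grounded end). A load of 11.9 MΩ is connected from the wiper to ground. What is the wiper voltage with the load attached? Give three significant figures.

V ≈ 5.65 V

The wiper splits the pot into (1−α)R = 612.1 kΩ above and αR = 264.9 kΩ below.
Lower section ‖ load = 259.1 kΩ.
V_wiper = 19.0 × 259.1/(612.1 + 259.1) = 5.65 V.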